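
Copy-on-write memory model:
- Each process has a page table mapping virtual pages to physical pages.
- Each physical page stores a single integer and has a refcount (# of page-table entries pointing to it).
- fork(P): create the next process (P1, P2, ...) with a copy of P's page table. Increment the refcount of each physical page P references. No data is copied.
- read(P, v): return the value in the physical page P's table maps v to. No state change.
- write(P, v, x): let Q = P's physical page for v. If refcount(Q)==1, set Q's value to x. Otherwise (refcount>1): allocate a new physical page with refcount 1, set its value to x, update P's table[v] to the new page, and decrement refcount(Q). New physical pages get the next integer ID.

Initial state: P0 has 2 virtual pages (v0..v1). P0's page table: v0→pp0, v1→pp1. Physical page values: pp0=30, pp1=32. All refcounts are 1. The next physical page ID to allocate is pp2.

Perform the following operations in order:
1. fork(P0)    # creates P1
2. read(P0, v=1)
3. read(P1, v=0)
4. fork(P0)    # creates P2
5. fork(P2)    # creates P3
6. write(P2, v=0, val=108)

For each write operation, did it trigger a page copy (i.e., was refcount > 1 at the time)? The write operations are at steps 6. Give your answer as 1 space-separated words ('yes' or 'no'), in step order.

Op 1: fork(P0) -> P1. 2 ppages; refcounts: pp0:2 pp1:2
Op 2: read(P0, v1) -> 32. No state change.
Op 3: read(P1, v0) -> 30. No state change.
Op 4: fork(P0) -> P2. 2 ppages; refcounts: pp0:3 pp1:3
Op 5: fork(P2) -> P3. 2 ppages; refcounts: pp0:4 pp1:4
Op 6: write(P2, v0, 108). refcount(pp0)=4>1 -> COPY to pp2. 3 ppages; refcounts: pp0:3 pp1:4 pp2:1

yes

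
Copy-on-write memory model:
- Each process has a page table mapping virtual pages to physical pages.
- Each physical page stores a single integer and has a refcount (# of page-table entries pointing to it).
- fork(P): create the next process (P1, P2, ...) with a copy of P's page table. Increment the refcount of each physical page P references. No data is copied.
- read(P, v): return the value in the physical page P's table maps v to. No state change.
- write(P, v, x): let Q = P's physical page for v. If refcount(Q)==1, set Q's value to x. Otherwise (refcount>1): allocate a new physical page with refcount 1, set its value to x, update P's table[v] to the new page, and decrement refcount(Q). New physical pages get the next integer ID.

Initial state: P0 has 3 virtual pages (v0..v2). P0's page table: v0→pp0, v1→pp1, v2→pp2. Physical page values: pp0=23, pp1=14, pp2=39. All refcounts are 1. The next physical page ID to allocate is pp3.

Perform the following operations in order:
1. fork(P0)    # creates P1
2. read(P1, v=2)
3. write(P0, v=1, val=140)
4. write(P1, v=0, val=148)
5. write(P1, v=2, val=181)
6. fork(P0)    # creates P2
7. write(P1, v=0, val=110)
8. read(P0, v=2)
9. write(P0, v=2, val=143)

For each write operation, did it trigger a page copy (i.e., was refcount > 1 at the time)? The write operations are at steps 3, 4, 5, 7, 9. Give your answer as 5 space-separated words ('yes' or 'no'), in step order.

Op 1: fork(P0) -> P1. 3 ppages; refcounts: pp0:2 pp1:2 pp2:2
Op 2: read(P1, v2) -> 39. No state change.
Op 3: write(P0, v1, 140). refcount(pp1)=2>1 -> COPY to pp3. 4 ppages; refcounts: pp0:2 pp1:1 pp2:2 pp3:1
Op 4: write(P1, v0, 148). refcount(pp0)=2>1 -> COPY to pp4. 5 ppages; refcounts: pp0:1 pp1:1 pp2:2 pp3:1 pp4:1
Op 5: write(P1, v2, 181). refcount(pp2)=2>1 -> COPY to pp5. 6 ppages; refcounts: pp0:1 pp1:1 pp2:1 pp3:1 pp4:1 pp5:1
Op 6: fork(P0) -> P2. 6 ppages; refcounts: pp0:2 pp1:1 pp2:2 pp3:2 pp4:1 pp5:1
Op 7: write(P1, v0, 110). refcount(pp4)=1 -> write in place. 6 ppages; refcounts: pp0:2 pp1:1 pp2:2 pp3:2 pp4:1 pp5:1
Op 8: read(P0, v2) -> 39. No state change.
Op 9: write(P0, v2, 143). refcount(pp2)=2>1 -> COPY to pp6. 7 ppages; refcounts: pp0:2 pp1:1 pp2:1 pp3:2 pp4:1 pp5:1 pp6:1

yes yes yes no yes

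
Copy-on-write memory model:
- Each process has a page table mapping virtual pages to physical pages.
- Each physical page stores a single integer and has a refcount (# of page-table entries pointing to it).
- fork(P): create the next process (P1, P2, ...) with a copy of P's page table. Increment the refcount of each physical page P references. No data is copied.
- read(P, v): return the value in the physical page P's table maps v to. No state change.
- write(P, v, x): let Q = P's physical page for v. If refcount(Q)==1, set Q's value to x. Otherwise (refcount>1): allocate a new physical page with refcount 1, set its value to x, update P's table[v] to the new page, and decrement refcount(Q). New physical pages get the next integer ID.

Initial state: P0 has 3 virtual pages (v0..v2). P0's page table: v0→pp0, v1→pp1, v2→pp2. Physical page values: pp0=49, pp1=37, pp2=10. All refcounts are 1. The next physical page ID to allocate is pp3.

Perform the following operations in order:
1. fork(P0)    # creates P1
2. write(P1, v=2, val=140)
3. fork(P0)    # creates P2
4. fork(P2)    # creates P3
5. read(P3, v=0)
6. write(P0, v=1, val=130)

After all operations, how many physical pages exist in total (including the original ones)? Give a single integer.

Answer: 5

Derivation:
Op 1: fork(P0) -> P1. 3 ppages; refcounts: pp0:2 pp1:2 pp2:2
Op 2: write(P1, v2, 140). refcount(pp2)=2>1 -> COPY to pp3. 4 ppages; refcounts: pp0:2 pp1:2 pp2:1 pp3:1
Op 3: fork(P0) -> P2. 4 ppages; refcounts: pp0:3 pp1:3 pp2:2 pp3:1
Op 4: fork(P2) -> P3. 4 ppages; refcounts: pp0:4 pp1:4 pp2:3 pp3:1
Op 5: read(P3, v0) -> 49. No state change.
Op 6: write(P0, v1, 130). refcount(pp1)=4>1 -> COPY to pp4. 5 ppages; refcounts: pp0:4 pp1:3 pp2:3 pp3:1 pp4:1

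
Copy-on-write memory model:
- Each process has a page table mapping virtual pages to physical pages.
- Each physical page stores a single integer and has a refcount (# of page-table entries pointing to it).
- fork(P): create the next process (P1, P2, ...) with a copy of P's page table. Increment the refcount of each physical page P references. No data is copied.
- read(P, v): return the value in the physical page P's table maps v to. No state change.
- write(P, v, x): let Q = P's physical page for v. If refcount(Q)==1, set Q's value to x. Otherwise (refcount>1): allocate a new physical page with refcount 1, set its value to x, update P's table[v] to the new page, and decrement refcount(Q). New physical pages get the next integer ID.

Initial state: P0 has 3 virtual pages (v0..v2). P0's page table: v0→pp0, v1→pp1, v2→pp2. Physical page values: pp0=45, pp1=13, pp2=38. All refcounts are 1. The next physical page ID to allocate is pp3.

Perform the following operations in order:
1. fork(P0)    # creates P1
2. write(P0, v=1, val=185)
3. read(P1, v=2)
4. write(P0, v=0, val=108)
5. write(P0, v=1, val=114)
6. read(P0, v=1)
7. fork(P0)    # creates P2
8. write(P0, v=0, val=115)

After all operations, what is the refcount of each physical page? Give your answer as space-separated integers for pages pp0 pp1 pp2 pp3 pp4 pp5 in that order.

Answer: 1 1 3 2 1 1

Derivation:
Op 1: fork(P0) -> P1. 3 ppages; refcounts: pp0:2 pp1:2 pp2:2
Op 2: write(P0, v1, 185). refcount(pp1)=2>1 -> COPY to pp3. 4 ppages; refcounts: pp0:2 pp1:1 pp2:2 pp3:1
Op 3: read(P1, v2) -> 38. No state change.
Op 4: write(P0, v0, 108). refcount(pp0)=2>1 -> COPY to pp4. 5 ppages; refcounts: pp0:1 pp1:1 pp2:2 pp3:1 pp4:1
Op 5: write(P0, v1, 114). refcount(pp3)=1 -> write in place. 5 ppages; refcounts: pp0:1 pp1:1 pp2:2 pp3:1 pp4:1
Op 6: read(P0, v1) -> 114. No state change.
Op 7: fork(P0) -> P2. 5 ppages; refcounts: pp0:1 pp1:1 pp2:3 pp3:2 pp4:2
Op 8: write(P0, v0, 115). refcount(pp4)=2>1 -> COPY to pp5. 6 ppages; refcounts: pp0:1 pp1:1 pp2:3 pp3:2 pp4:1 pp5:1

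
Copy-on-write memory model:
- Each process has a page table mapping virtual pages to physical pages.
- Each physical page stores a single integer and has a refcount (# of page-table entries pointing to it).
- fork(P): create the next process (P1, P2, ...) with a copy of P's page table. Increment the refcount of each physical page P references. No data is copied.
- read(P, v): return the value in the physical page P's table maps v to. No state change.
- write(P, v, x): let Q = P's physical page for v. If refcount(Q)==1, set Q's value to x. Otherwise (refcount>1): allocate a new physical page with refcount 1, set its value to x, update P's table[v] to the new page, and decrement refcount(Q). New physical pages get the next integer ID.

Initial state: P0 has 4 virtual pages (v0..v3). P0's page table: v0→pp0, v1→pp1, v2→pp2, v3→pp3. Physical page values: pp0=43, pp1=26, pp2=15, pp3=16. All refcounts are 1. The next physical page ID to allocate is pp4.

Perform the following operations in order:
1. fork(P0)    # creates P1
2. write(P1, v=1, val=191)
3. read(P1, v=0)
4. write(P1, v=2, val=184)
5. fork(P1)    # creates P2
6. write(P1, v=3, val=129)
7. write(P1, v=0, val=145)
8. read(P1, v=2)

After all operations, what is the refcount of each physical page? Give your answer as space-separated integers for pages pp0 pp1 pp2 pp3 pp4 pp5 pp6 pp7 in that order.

Answer: 2 1 1 2 2 2 1 1

Derivation:
Op 1: fork(P0) -> P1. 4 ppages; refcounts: pp0:2 pp1:2 pp2:2 pp3:2
Op 2: write(P1, v1, 191). refcount(pp1)=2>1 -> COPY to pp4. 5 ppages; refcounts: pp0:2 pp1:1 pp2:2 pp3:2 pp4:1
Op 3: read(P1, v0) -> 43. No state change.
Op 4: write(P1, v2, 184). refcount(pp2)=2>1 -> COPY to pp5. 6 ppages; refcounts: pp0:2 pp1:1 pp2:1 pp3:2 pp4:1 pp5:1
Op 5: fork(P1) -> P2. 6 ppages; refcounts: pp0:3 pp1:1 pp2:1 pp3:3 pp4:2 pp5:2
Op 6: write(P1, v3, 129). refcount(pp3)=3>1 -> COPY to pp6. 7 ppages; refcounts: pp0:3 pp1:1 pp2:1 pp3:2 pp4:2 pp5:2 pp6:1
Op 7: write(P1, v0, 145). refcount(pp0)=3>1 -> COPY to pp7. 8 ppages; refcounts: pp0:2 pp1:1 pp2:1 pp3:2 pp4:2 pp5:2 pp6:1 pp7:1
Op 8: read(P1, v2) -> 184. No state change.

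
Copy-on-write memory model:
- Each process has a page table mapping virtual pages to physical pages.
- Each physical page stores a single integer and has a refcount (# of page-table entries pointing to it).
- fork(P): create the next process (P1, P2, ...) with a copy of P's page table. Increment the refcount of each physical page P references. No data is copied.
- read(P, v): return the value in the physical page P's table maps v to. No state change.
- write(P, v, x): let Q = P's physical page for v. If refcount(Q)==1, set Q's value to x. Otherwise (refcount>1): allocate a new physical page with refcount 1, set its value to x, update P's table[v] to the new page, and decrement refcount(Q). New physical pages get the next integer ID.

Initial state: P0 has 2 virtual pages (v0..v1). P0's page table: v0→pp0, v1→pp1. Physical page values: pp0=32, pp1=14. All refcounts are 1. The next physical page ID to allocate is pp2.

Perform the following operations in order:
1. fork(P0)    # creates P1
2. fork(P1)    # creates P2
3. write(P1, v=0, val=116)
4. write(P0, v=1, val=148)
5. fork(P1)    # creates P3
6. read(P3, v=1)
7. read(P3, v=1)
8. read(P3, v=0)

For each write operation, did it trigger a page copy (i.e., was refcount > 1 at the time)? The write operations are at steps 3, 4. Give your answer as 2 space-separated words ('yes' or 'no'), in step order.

Op 1: fork(P0) -> P1. 2 ppages; refcounts: pp0:2 pp1:2
Op 2: fork(P1) -> P2. 2 ppages; refcounts: pp0:3 pp1:3
Op 3: write(P1, v0, 116). refcount(pp0)=3>1 -> COPY to pp2. 3 ppages; refcounts: pp0:2 pp1:3 pp2:1
Op 4: write(P0, v1, 148). refcount(pp1)=3>1 -> COPY to pp3. 4 ppages; refcounts: pp0:2 pp1:2 pp2:1 pp3:1
Op 5: fork(P1) -> P3. 4 ppages; refcounts: pp0:2 pp1:3 pp2:2 pp3:1
Op 6: read(P3, v1) -> 14. No state change.
Op 7: read(P3, v1) -> 14. No state change.
Op 8: read(P3, v0) -> 116. No state change.

yes yes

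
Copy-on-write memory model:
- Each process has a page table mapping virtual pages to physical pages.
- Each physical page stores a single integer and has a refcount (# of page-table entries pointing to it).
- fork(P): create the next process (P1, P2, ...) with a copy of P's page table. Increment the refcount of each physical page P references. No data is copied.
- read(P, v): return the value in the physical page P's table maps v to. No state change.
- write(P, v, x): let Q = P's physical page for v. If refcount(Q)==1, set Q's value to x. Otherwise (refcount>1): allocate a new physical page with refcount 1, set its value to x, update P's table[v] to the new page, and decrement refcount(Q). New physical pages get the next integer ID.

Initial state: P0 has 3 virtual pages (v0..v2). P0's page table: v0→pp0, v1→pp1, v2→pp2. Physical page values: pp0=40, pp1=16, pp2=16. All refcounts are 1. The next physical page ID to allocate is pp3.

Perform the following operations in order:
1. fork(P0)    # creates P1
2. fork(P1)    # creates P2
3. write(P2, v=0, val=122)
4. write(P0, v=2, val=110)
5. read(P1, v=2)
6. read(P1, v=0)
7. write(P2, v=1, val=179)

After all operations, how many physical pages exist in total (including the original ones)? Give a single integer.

Answer: 6

Derivation:
Op 1: fork(P0) -> P1. 3 ppages; refcounts: pp0:2 pp1:2 pp2:2
Op 2: fork(P1) -> P2. 3 ppages; refcounts: pp0:3 pp1:3 pp2:3
Op 3: write(P2, v0, 122). refcount(pp0)=3>1 -> COPY to pp3. 4 ppages; refcounts: pp0:2 pp1:3 pp2:3 pp3:1
Op 4: write(P0, v2, 110). refcount(pp2)=3>1 -> COPY to pp4. 5 ppages; refcounts: pp0:2 pp1:3 pp2:2 pp3:1 pp4:1
Op 5: read(P1, v2) -> 16. No state change.
Op 6: read(P1, v0) -> 40. No state change.
Op 7: write(P2, v1, 179). refcount(pp1)=3>1 -> COPY to pp5. 6 ppages; refcounts: pp0:2 pp1:2 pp2:2 pp3:1 pp4:1 pp5:1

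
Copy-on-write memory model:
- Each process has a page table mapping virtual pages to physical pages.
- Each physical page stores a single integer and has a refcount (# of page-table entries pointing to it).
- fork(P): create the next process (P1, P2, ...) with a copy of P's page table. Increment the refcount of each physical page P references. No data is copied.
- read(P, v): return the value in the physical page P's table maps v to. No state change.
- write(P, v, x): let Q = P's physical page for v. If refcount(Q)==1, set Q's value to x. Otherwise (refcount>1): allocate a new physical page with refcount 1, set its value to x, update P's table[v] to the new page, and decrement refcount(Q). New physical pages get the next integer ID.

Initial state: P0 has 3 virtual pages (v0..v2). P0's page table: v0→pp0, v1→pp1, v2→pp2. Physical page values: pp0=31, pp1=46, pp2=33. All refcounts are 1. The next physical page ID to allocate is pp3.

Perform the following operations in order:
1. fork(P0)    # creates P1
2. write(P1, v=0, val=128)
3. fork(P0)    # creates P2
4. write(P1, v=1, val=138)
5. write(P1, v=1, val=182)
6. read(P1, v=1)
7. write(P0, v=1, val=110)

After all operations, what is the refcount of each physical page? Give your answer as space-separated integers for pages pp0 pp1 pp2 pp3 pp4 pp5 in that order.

Answer: 2 1 3 1 1 1

Derivation:
Op 1: fork(P0) -> P1. 3 ppages; refcounts: pp0:2 pp1:2 pp2:2
Op 2: write(P1, v0, 128). refcount(pp0)=2>1 -> COPY to pp3. 4 ppages; refcounts: pp0:1 pp1:2 pp2:2 pp3:1
Op 3: fork(P0) -> P2. 4 ppages; refcounts: pp0:2 pp1:3 pp2:3 pp3:1
Op 4: write(P1, v1, 138). refcount(pp1)=3>1 -> COPY to pp4. 5 ppages; refcounts: pp0:2 pp1:2 pp2:3 pp3:1 pp4:1
Op 5: write(P1, v1, 182). refcount(pp4)=1 -> write in place. 5 ppages; refcounts: pp0:2 pp1:2 pp2:3 pp3:1 pp4:1
Op 6: read(P1, v1) -> 182. No state change.
Op 7: write(P0, v1, 110). refcount(pp1)=2>1 -> COPY to pp5. 6 ppages; refcounts: pp0:2 pp1:1 pp2:3 pp3:1 pp4:1 pp5:1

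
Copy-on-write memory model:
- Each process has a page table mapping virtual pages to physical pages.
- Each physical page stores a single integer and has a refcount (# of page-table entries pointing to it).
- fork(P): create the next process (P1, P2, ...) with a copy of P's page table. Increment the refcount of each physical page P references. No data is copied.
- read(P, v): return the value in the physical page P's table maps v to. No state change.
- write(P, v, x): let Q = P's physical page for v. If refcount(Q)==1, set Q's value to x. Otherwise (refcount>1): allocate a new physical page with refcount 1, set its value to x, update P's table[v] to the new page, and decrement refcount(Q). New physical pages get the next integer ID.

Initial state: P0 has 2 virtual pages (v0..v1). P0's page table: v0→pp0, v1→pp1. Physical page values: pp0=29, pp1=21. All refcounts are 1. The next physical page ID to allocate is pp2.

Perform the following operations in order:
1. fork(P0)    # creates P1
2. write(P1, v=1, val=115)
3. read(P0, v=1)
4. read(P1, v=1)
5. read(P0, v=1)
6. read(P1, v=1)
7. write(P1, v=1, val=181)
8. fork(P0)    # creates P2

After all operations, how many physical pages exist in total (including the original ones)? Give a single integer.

Answer: 3

Derivation:
Op 1: fork(P0) -> P1. 2 ppages; refcounts: pp0:2 pp1:2
Op 2: write(P1, v1, 115). refcount(pp1)=2>1 -> COPY to pp2. 3 ppages; refcounts: pp0:2 pp1:1 pp2:1
Op 3: read(P0, v1) -> 21. No state change.
Op 4: read(P1, v1) -> 115. No state change.
Op 5: read(P0, v1) -> 21. No state change.
Op 6: read(P1, v1) -> 115. No state change.
Op 7: write(P1, v1, 181). refcount(pp2)=1 -> write in place. 3 ppages; refcounts: pp0:2 pp1:1 pp2:1
Op 8: fork(P0) -> P2. 3 ppages; refcounts: pp0:3 pp1:2 pp2:1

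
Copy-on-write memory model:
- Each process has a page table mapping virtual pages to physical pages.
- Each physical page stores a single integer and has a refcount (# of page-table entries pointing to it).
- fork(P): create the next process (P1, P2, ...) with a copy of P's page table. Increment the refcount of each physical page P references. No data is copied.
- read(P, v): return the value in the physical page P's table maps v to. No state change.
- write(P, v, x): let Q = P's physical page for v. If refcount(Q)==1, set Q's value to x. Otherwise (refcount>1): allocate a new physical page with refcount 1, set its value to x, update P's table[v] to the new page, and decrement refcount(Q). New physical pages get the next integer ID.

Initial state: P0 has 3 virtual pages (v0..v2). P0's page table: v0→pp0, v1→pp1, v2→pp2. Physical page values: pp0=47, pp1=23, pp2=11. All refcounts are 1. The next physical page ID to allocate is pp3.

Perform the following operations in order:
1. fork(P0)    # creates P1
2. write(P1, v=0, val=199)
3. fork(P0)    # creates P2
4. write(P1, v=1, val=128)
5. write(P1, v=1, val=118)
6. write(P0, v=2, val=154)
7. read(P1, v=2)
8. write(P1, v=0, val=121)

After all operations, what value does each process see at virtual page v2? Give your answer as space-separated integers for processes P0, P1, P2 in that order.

Op 1: fork(P0) -> P1. 3 ppages; refcounts: pp0:2 pp1:2 pp2:2
Op 2: write(P1, v0, 199). refcount(pp0)=2>1 -> COPY to pp3. 4 ppages; refcounts: pp0:1 pp1:2 pp2:2 pp3:1
Op 3: fork(P0) -> P2. 4 ppages; refcounts: pp0:2 pp1:3 pp2:3 pp3:1
Op 4: write(P1, v1, 128). refcount(pp1)=3>1 -> COPY to pp4. 5 ppages; refcounts: pp0:2 pp1:2 pp2:3 pp3:1 pp4:1
Op 5: write(P1, v1, 118). refcount(pp4)=1 -> write in place. 5 ppages; refcounts: pp0:2 pp1:2 pp2:3 pp3:1 pp4:1
Op 6: write(P0, v2, 154). refcount(pp2)=3>1 -> COPY to pp5. 6 ppages; refcounts: pp0:2 pp1:2 pp2:2 pp3:1 pp4:1 pp5:1
Op 7: read(P1, v2) -> 11. No state change.
Op 8: write(P1, v0, 121). refcount(pp3)=1 -> write in place. 6 ppages; refcounts: pp0:2 pp1:2 pp2:2 pp3:1 pp4:1 pp5:1
P0: v2 -> pp5 = 154
P1: v2 -> pp2 = 11
P2: v2 -> pp2 = 11

Answer: 154 11 11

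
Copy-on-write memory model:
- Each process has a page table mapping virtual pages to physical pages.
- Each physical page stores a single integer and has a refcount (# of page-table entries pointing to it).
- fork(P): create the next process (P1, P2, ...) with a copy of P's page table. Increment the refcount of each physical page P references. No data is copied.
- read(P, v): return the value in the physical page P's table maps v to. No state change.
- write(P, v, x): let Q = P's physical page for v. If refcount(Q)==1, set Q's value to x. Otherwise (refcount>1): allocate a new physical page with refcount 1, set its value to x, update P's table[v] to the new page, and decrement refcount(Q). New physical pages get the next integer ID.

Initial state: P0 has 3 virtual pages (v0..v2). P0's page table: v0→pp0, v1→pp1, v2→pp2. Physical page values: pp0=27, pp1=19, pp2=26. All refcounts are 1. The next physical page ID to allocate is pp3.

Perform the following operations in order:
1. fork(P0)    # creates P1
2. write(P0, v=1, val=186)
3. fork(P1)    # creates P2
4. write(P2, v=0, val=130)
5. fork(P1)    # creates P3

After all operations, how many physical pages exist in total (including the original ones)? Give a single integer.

Op 1: fork(P0) -> P1. 3 ppages; refcounts: pp0:2 pp1:2 pp2:2
Op 2: write(P0, v1, 186). refcount(pp1)=2>1 -> COPY to pp3. 4 ppages; refcounts: pp0:2 pp1:1 pp2:2 pp3:1
Op 3: fork(P1) -> P2. 4 ppages; refcounts: pp0:3 pp1:2 pp2:3 pp3:1
Op 4: write(P2, v0, 130). refcount(pp0)=3>1 -> COPY to pp4. 5 ppages; refcounts: pp0:2 pp1:2 pp2:3 pp3:1 pp4:1
Op 5: fork(P1) -> P3. 5 ppages; refcounts: pp0:3 pp1:3 pp2:4 pp3:1 pp4:1

Answer: 5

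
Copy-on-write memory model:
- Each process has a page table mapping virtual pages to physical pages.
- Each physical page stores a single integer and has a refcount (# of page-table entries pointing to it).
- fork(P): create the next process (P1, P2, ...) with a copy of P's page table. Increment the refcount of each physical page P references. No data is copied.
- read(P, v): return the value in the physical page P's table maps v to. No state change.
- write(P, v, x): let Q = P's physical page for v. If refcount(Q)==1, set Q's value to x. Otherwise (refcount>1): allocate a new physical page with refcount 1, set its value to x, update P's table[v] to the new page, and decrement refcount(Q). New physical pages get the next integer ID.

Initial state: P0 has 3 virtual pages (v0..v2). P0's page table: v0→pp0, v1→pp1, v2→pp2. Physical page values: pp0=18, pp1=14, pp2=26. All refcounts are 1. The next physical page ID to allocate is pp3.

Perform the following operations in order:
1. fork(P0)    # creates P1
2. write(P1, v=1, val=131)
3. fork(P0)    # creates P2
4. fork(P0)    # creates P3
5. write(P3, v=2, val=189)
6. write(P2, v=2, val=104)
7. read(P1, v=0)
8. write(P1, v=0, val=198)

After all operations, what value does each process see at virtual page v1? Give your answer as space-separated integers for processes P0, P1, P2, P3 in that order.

Op 1: fork(P0) -> P1. 3 ppages; refcounts: pp0:2 pp1:2 pp2:2
Op 2: write(P1, v1, 131). refcount(pp1)=2>1 -> COPY to pp3. 4 ppages; refcounts: pp0:2 pp1:1 pp2:2 pp3:1
Op 3: fork(P0) -> P2. 4 ppages; refcounts: pp0:3 pp1:2 pp2:3 pp3:1
Op 4: fork(P0) -> P3. 4 ppages; refcounts: pp0:4 pp1:3 pp2:4 pp3:1
Op 5: write(P3, v2, 189). refcount(pp2)=4>1 -> COPY to pp4. 5 ppages; refcounts: pp0:4 pp1:3 pp2:3 pp3:1 pp4:1
Op 6: write(P2, v2, 104). refcount(pp2)=3>1 -> COPY to pp5. 6 ppages; refcounts: pp0:4 pp1:3 pp2:2 pp3:1 pp4:1 pp5:1
Op 7: read(P1, v0) -> 18. No state change.
Op 8: write(P1, v0, 198). refcount(pp0)=4>1 -> COPY to pp6. 7 ppages; refcounts: pp0:3 pp1:3 pp2:2 pp3:1 pp4:1 pp5:1 pp6:1
P0: v1 -> pp1 = 14
P1: v1 -> pp3 = 131
P2: v1 -> pp1 = 14
P3: v1 -> pp1 = 14

Answer: 14 131 14 14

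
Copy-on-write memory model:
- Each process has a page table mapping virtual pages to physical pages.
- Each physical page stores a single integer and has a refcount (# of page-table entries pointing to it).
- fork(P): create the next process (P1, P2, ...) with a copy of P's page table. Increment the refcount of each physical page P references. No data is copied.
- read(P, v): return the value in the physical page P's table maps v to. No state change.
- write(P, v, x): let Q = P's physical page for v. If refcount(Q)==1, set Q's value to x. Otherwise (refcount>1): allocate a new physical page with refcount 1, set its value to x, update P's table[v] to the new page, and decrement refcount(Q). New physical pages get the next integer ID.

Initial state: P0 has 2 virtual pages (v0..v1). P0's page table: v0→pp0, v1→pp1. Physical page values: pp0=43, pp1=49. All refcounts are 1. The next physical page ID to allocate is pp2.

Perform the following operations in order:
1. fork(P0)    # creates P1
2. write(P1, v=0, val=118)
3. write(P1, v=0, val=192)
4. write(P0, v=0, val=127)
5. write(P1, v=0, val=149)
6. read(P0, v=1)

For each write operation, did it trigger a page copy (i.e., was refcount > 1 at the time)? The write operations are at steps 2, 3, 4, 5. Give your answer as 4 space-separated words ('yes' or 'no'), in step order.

Op 1: fork(P0) -> P1. 2 ppages; refcounts: pp0:2 pp1:2
Op 2: write(P1, v0, 118). refcount(pp0)=2>1 -> COPY to pp2. 3 ppages; refcounts: pp0:1 pp1:2 pp2:1
Op 3: write(P1, v0, 192). refcount(pp2)=1 -> write in place. 3 ppages; refcounts: pp0:1 pp1:2 pp2:1
Op 4: write(P0, v0, 127). refcount(pp0)=1 -> write in place. 3 ppages; refcounts: pp0:1 pp1:2 pp2:1
Op 5: write(P1, v0, 149). refcount(pp2)=1 -> write in place. 3 ppages; refcounts: pp0:1 pp1:2 pp2:1
Op 6: read(P0, v1) -> 49. No state change.

yes no no no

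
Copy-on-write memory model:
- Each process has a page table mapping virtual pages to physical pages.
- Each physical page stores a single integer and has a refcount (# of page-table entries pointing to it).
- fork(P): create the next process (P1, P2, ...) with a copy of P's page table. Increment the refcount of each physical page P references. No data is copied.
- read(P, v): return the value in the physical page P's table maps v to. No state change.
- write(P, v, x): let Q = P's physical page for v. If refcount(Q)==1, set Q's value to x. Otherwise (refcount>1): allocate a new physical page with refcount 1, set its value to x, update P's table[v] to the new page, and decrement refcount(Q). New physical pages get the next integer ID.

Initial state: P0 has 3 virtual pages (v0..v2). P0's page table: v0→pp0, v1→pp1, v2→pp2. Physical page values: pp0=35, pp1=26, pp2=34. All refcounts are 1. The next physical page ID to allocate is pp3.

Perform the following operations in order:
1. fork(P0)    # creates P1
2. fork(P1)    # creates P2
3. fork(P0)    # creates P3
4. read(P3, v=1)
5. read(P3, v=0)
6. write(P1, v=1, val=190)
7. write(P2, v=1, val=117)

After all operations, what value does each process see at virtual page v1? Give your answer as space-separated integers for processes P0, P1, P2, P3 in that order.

Op 1: fork(P0) -> P1. 3 ppages; refcounts: pp0:2 pp1:2 pp2:2
Op 2: fork(P1) -> P2. 3 ppages; refcounts: pp0:3 pp1:3 pp2:3
Op 3: fork(P0) -> P3. 3 ppages; refcounts: pp0:4 pp1:4 pp2:4
Op 4: read(P3, v1) -> 26. No state change.
Op 5: read(P3, v0) -> 35. No state change.
Op 6: write(P1, v1, 190). refcount(pp1)=4>1 -> COPY to pp3. 4 ppages; refcounts: pp0:4 pp1:3 pp2:4 pp3:1
Op 7: write(P2, v1, 117). refcount(pp1)=3>1 -> COPY to pp4. 5 ppages; refcounts: pp0:4 pp1:2 pp2:4 pp3:1 pp4:1
P0: v1 -> pp1 = 26
P1: v1 -> pp3 = 190
P2: v1 -> pp4 = 117
P3: v1 -> pp1 = 26

Answer: 26 190 117 26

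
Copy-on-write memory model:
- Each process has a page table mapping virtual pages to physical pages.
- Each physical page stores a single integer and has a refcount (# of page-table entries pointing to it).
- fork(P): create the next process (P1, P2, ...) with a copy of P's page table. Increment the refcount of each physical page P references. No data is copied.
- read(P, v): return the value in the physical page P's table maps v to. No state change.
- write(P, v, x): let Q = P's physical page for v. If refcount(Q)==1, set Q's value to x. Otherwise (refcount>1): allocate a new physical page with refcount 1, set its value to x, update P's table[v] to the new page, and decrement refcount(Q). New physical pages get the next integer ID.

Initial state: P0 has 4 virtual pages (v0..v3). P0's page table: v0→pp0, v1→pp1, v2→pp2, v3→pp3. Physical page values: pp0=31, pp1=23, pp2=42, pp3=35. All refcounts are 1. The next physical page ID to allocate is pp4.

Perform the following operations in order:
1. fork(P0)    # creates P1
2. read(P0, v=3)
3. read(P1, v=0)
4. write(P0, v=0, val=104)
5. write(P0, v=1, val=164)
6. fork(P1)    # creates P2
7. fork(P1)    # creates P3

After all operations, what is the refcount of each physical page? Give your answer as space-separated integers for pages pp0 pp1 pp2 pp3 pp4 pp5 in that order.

Op 1: fork(P0) -> P1. 4 ppages; refcounts: pp0:2 pp1:2 pp2:2 pp3:2
Op 2: read(P0, v3) -> 35. No state change.
Op 3: read(P1, v0) -> 31. No state change.
Op 4: write(P0, v0, 104). refcount(pp0)=2>1 -> COPY to pp4. 5 ppages; refcounts: pp0:1 pp1:2 pp2:2 pp3:2 pp4:1
Op 5: write(P0, v1, 164). refcount(pp1)=2>1 -> COPY to pp5. 6 ppages; refcounts: pp0:1 pp1:1 pp2:2 pp3:2 pp4:1 pp5:1
Op 6: fork(P1) -> P2. 6 ppages; refcounts: pp0:2 pp1:2 pp2:3 pp3:3 pp4:1 pp5:1
Op 7: fork(P1) -> P3. 6 ppages; refcounts: pp0:3 pp1:3 pp2:4 pp3:4 pp4:1 pp5:1

Answer: 3 3 4 4 1 1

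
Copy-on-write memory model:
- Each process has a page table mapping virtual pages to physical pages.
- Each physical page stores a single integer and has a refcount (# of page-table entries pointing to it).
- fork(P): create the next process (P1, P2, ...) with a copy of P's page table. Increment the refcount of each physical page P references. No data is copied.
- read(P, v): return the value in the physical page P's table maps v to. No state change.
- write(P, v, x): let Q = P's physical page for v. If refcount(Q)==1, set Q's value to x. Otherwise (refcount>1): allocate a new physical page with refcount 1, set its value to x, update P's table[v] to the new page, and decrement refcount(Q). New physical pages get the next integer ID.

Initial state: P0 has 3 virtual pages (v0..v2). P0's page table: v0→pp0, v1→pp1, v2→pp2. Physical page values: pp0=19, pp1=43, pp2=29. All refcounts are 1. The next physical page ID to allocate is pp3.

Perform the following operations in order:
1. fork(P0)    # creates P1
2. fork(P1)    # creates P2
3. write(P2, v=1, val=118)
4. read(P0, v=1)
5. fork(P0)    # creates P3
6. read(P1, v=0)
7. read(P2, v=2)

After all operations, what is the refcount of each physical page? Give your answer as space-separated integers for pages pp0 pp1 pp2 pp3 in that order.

Op 1: fork(P0) -> P1. 3 ppages; refcounts: pp0:2 pp1:2 pp2:2
Op 2: fork(P1) -> P2. 3 ppages; refcounts: pp0:3 pp1:3 pp2:3
Op 3: write(P2, v1, 118). refcount(pp1)=3>1 -> COPY to pp3. 4 ppages; refcounts: pp0:3 pp1:2 pp2:3 pp3:1
Op 4: read(P0, v1) -> 43. No state change.
Op 5: fork(P0) -> P3. 4 ppages; refcounts: pp0:4 pp1:3 pp2:4 pp3:1
Op 6: read(P1, v0) -> 19. No state change.
Op 7: read(P2, v2) -> 29. No state change.

Answer: 4 3 4 1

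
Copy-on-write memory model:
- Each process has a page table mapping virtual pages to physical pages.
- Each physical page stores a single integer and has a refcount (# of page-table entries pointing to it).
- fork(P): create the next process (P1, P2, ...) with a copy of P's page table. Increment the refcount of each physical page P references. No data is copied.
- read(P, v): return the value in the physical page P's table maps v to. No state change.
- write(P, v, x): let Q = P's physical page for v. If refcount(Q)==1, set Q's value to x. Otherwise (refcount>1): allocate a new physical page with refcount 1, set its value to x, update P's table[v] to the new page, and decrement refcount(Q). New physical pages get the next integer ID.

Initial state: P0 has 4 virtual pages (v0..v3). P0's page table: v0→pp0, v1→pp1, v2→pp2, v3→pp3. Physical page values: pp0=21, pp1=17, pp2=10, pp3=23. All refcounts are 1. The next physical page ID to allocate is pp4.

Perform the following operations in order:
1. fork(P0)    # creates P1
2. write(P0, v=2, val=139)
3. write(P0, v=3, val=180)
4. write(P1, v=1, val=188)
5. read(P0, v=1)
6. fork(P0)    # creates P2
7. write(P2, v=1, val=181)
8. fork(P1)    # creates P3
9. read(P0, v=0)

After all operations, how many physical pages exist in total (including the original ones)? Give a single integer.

Op 1: fork(P0) -> P1. 4 ppages; refcounts: pp0:2 pp1:2 pp2:2 pp3:2
Op 2: write(P0, v2, 139). refcount(pp2)=2>1 -> COPY to pp4. 5 ppages; refcounts: pp0:2 pp1:2 pp2:1 pp3:2 pp4:1
Op 3: write(P0, v3, 180). refcount(pp3)=2>1 -> COPY to pp5. 6 ppages; refcounts: pp0:2 pp1:2 pp2:1 pp3:1 pp4:1 pp5:1
Op 4: write(P1, v1, 188). refcount(pp1)=2>1 -> COPY to pp6. 7 ppages; refcounts: pp0:2 pp1:1 pp2:1 pp3:1 pp4:1 pp5:1 pp6:1
Op 5: read(P0, v1) -> 17. No state change.
Op 6: fork(P0) -> P2. 7 ppages; refcounts: pp0:3 pp1:2 pp2:1 pp3:1 pp4:2 pp5:2 pp6:1
Op 7: write(P2, v1, 181). refcount(pp1)=2>1 -> COPY to pp7. 8 ppages; refcounts: pp0:3 pp1:1 pp2:1 pp3:1 pp4:2 pp5:2 pp6:1 pp7:1
Op 8: fork(P1) -> P3. 8 ppages; refcounts: pp0:4 pp1:1 pp2:2 pp3:2 pp4:2 pp5:2 pp6:2 pp7:1
Op 9: read(P0, v0) -> 21. No state change.

Answer: 8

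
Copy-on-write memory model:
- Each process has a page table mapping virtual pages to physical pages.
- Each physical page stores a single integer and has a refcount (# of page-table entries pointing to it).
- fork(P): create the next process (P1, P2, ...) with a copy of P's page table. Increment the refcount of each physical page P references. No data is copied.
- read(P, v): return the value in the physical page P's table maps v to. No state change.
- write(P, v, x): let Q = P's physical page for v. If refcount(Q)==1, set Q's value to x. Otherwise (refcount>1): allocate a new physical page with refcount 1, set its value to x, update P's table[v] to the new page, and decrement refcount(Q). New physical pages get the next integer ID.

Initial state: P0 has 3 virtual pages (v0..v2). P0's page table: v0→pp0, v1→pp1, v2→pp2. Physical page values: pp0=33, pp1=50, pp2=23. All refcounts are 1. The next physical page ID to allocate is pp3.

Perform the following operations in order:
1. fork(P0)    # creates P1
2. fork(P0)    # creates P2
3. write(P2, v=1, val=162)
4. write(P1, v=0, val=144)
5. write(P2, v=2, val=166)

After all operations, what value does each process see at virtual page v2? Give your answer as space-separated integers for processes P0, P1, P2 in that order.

Answer: 23 23 166

Derivation:
Op 1: fork(P0) -> P1. 3 ppages; refcounts: pp0:2 pp1:2 pp2:2
Op 2: fork(P0) -> P2. 3 ppages; refcounts: pp0:3 pp1:3 pp2:3
Op 3: write(P2, v1, 162). refcount(pp1)=3>1 -> COPY to pp3. 4 ppages; refcounts: pp0:3 pp1:2 pp2:3 pp3:1
Op 4: write(P1, v0, 144). refcount(pp0)=3>1 -> COPY to pp4. 5 ppages; refcounts: pp0:2 pp1:2 pp2:3 pp3:1 pp4:1
Op 5: write(P2, v2, 166). refcount(pp2)=3>1 -> COPY to pp5. 6 ppages; refcounts: pp0:2 pp1:2 pp2:2 pp3:1 pp4:1 pp5:1
P0: v2 -> pp2 = 23
P1: v2 -> pp2 = 23
P2: v2 -> pp5 = 166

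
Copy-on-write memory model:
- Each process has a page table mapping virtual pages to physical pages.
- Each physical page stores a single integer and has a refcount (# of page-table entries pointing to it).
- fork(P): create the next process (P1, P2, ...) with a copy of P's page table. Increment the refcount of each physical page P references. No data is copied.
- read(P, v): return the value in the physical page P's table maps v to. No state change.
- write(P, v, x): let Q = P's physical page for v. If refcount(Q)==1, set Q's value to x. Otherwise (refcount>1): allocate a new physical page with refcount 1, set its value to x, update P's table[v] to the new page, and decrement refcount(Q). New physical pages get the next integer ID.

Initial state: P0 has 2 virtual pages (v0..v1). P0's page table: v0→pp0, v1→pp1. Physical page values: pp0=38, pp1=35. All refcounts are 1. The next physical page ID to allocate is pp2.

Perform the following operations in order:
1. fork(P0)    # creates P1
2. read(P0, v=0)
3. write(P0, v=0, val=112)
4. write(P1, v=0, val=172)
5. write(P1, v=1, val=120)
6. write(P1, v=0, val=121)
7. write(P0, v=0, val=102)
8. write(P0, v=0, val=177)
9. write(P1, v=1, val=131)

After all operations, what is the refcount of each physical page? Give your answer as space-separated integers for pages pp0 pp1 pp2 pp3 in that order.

Answer: 1 1 1 1

Derivation:
Op 1: fork(P0) -> P1. 2 ppages; refcounts: pp0:2 pp1:2
Op 2: read(P0, v0) -> 38. No state change.
Op 3: write(P0, v0, 112). refcount(pp0)=2>1 -> COPY to pp2. 3 ppages; refcounts: pp0:1 pp1:2 pp2:1
Op 4: write(P1, v0, 172). refcount(pp0)=1 -> write in place. 3 ppages; refcounts: pp0:1 pp1:2 pp2:1
Op 5: write(P1, v1, 120). refcount(pp1)=2>1 -> COPY to pp3. 4 ppages; refcounts: pp0:1 pp1:1 pp2:1 pp3:1
Op 6: write(P1, v0, 121). refcount(pp0)=1 -> write in place. 4 ppages; refcounts: pp0:1 pp1:1 pp2:1 pp3:1
Op 7: write(P0, v0, 102). refcount(pp2)=1 -> write in place. 4 ppages; refcounts: pp0:1 pp1:1 pp2:1 pp3:1
Op 8: write(P0, v0, 177). refcount(pp2)=1 -> write in place. 4 ppages; refcounts: pp0:1 pp1:1 pp2:1 pp3:1
Op 9: write(P1, v1, 131). refcount(pp3)=1 -> write in place. 4 ppages; refcounts: pp0:1 pp1:1 pp2:1 pp3:1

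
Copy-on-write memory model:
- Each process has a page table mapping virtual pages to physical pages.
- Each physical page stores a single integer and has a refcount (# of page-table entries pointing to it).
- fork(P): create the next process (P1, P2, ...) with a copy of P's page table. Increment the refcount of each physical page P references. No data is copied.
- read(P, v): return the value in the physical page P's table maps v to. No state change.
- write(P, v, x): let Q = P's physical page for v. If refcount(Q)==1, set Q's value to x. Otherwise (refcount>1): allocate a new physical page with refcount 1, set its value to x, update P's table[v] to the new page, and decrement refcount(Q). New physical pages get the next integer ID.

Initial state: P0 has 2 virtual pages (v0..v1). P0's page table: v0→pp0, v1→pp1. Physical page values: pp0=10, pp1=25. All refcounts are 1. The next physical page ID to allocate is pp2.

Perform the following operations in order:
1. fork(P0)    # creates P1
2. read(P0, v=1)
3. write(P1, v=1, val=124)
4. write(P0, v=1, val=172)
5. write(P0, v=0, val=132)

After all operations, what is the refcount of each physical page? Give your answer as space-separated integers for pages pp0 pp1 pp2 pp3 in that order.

Op 1: fork(P0) -> P1. 2 ppages; refcounts: pp0:2 pp1:2
Op 2: read(P0, v1) -> 25. No state change.
Op 3: write(P1, v1, 124). refcount(pp1)=2>1 -> COPY to pp2. 3 ppages; refcounts: pp0:2 pp1:1 pp2:1
Op 4: write(P0, v1, 172). refcount(pp1)=1 -> write in place. 3 ppages; refcounts: pp0:2 pp1:1 pp2:1
Op 5: write(P0, v0, 132). refcount(pp0)=2>1 -> COPY to pp3. 4 ppages; refcounts: pp0:1 pp1:1 pp2:1 pp3:1

Answer: 1 1 1 1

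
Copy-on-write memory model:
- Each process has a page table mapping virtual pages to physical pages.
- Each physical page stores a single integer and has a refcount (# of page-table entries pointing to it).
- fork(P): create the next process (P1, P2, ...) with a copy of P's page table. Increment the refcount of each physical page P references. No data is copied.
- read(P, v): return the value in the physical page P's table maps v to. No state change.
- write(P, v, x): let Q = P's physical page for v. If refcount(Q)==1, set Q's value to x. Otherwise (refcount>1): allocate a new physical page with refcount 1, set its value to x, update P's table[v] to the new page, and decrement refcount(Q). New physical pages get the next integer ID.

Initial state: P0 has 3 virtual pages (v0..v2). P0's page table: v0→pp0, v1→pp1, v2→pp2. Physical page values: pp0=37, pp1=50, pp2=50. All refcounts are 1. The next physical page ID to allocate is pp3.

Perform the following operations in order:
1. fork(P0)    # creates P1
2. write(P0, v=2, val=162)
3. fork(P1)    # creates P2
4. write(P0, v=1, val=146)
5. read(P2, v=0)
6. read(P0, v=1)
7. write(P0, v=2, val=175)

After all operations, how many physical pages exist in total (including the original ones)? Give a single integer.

Answer: 5

Derivation:
Op 1: fork(P0) -> P1. 3 ppages; refcounts: pp0:2 pp1:2 pp2:2
Op 2: write(P0, v2, 162). refcount(pp2)=2>1 -> COPY to pp3. 4 ppages; refcounts: pp0:2 pp1:2 pp2:1 pp3:1
Op 3: fork(P1) -> P2. 4 ppages; refcounts: pp0:3 pp1:3 pp2:2 pp3:1
Op 4: write(P0, v1, 146). refcount(pp1)=3>1 -> COPY to pp4. 5 ppages; refcounts: pp0:3 pp1:2 pp2:2 pp3:1 pp4:1
Op 5: read(P2, v0) -> 37. No state change.
Op 6: read(P0, v1) -> 146. No state change.
Op 7: write(P0, v2, 175). refcount(pp3)=1 -> write in place. 5 ppages; refcounts: pp0:3 pp1:2 pp2:2 pp3:1 pp4:1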